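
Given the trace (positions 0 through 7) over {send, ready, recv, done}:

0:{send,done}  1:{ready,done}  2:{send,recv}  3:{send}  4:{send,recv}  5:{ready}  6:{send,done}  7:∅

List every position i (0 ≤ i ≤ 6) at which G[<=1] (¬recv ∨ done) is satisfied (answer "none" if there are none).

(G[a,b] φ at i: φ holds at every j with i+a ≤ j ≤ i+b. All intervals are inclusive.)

Evaluate at each i in [0,6]:
  i=0: ✓ (all of [0,1])
  i=1: ✗ (fails at j=2)
  i=2: ✗ (fails at j=2)
  i=3: ✗ (fails at j=4)
  i=4: ✗ (fails at j=4)
  i=5: ✓ (all of [5,6])
  i=6: ✓ (all of [6,7])

0, 5, 6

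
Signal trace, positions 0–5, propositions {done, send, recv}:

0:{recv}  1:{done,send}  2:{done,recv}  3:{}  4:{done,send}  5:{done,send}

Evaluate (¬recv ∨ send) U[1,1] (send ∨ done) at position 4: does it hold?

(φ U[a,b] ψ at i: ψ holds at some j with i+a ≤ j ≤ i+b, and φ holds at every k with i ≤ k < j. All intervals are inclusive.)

True

Need some j in [5,5] with (send ∨ done), and (¬recv ∨ send) at every k in [4,j-1].
  j=5: (send ∨ done) holds; (¬recv ∨ send) holds at every k in [4,4] → satisfied.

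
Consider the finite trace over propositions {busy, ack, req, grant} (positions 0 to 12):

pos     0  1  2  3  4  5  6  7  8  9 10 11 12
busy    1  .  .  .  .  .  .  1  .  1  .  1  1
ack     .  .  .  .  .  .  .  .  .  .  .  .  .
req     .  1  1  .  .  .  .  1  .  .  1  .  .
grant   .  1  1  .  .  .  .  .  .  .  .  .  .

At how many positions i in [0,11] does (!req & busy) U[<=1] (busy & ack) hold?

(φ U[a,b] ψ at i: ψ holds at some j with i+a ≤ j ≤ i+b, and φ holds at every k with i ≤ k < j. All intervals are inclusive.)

Evaluate at each i in [0,11]:
  i=0: ✗ (no rhs in [0,1])
  i=1: ✗ (no rhs in [1,2])
  i=2: ✗ (no rhs in [2,3])
  i=3: ✗ (no rhs in [3,4])
  i=4: ✗ (no rhs in [4,5])
  i=5: ✗ (no rhs in [5,6])
  i=6: ✗ (no rhs in [6,7])
  i=7: ✗ (no rhs in [7,8])
  i=8: ✗ (no rhs in [8,9])
  i=9: ✗ (no rhs in [9,10])
  i=10: ✗ (no rhs in [10,11])
  i=11: ✗ (no rhs in [11,12])
Positions where it holds: {} → 0.

0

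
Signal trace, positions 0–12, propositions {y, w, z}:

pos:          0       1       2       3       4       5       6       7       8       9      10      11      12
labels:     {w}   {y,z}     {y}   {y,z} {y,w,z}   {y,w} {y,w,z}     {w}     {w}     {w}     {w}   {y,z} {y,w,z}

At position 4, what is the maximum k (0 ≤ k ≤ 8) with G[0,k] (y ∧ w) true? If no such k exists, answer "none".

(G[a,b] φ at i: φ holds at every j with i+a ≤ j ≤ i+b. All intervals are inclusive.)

2

(y ∧ w) must hold from j=4 onward; find where it first fails.
  j=4: holds
  j=5: holds
  j=6: holds
  j=7: fails
Holds on [4,6], so largest k = 2.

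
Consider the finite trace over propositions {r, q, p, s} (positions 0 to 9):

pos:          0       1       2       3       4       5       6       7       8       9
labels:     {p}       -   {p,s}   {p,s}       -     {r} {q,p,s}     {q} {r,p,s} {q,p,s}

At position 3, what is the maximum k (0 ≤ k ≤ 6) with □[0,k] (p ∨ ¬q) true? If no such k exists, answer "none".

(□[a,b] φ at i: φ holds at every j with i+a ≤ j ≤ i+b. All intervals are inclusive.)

3

(p ∨ ¬q) must hold from j=3 onward; find where it first fails.
  j=3: holds
  j=4: holds
  j=5: holds
  j=6: holds
  j=7: fails
Holds on [3,6], so largest k = 3.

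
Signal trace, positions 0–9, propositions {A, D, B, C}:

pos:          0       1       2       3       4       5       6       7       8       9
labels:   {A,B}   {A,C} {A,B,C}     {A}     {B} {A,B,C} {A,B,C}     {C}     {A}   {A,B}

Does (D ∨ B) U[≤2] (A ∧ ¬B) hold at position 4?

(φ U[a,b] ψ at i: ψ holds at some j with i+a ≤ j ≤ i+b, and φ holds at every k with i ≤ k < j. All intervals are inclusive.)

No

Need some j in [4,6] with (A ∧ ¬B), and (D ∨ B) at every k in [4,j-1].
  j=4: (A ∧ ¬B) false.
  j=5: (A ∧ ¬B) false.
  j=6: (A ∧ ¬B) false.
No j in the window works → until fails.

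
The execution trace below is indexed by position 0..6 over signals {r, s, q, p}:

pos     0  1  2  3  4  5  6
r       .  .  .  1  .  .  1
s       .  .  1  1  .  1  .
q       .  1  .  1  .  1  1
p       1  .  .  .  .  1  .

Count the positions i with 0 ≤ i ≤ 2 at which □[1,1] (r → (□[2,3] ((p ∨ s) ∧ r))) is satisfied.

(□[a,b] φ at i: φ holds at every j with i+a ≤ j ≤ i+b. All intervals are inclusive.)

Evaluate at each i in [0,2]:
  i=0: ✓ (all of [1,1])
  i=1: ✓ (all of [2,2])
  i=2: ✗ (fails at j=3)
Positions where it holds: {0, 1} → 2.

2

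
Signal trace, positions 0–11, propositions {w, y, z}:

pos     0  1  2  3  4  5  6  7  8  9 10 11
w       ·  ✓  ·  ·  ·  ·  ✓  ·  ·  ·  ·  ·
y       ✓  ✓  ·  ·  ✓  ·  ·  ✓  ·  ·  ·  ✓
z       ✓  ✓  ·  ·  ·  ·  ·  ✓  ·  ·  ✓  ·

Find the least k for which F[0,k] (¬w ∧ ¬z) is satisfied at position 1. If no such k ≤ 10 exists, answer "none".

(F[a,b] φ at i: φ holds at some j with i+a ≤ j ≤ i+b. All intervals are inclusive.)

Scan j = 1,2,… for (¬w ∧ ¬z):
  j=1: fails
  j=2: holds
First hit at j=2, so smallest k = 2-1 = 1.

1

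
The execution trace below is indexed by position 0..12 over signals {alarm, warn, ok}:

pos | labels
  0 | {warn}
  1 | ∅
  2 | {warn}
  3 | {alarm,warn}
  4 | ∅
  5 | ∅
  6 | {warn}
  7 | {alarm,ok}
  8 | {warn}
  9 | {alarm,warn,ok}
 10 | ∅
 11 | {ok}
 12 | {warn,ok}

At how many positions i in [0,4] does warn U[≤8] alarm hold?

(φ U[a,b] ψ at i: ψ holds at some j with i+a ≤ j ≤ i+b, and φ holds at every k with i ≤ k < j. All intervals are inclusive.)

Evaluate at each i in [0,4]:
  i=0: ✗ (lhs fails at k=1 before rhs at j=3)
  i=1: ✗ (lhs fails at k=1 before rhs at j=3)
  i=2: ✓ (rhs at j=3; lhs holds on [2,2])
  i=3: ✓ (rhs at j=3)
  i=4: ✗ (lhs fails at k=4 before rhs at j=7)
Positions where it holds: {2, 3} → 2.

2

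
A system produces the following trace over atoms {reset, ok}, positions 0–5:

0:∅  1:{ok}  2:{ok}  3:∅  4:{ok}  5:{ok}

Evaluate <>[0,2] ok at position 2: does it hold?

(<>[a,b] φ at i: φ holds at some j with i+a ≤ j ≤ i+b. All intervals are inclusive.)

True

Check ok at each j in [2,4]:
  j=2: true
  j=3: false
  j=4: true
Found at j=2 → formula holds.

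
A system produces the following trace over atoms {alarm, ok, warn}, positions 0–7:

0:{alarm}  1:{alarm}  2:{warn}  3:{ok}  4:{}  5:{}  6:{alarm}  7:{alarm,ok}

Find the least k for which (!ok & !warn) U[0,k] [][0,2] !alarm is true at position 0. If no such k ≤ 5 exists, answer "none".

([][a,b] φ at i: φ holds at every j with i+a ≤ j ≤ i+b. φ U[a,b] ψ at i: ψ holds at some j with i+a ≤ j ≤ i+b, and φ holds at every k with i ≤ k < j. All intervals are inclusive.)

2

Need earliest j ≥ 0 with [][0,2] !alarm, and (!ok & !warn) at every k in [0,j-1].
  j=0: rhs fails.
  j=1: rhs fails.
  j=2: rhs holds; lhs holds on [0,1]. k = 2.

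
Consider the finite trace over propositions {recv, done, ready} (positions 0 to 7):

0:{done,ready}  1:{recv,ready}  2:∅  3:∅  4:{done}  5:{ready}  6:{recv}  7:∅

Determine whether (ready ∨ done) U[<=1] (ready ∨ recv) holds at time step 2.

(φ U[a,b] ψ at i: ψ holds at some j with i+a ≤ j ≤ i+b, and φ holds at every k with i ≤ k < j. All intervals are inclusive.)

Does not hold

Need some j in [2,3] with (ready ∨ recv), and (ready ∨ done) at every k in [2,j-1].
  j=2: (ready ∨ recv) false.
  j=3: (ready ∨ recv) false.
No j in the window works → until fails.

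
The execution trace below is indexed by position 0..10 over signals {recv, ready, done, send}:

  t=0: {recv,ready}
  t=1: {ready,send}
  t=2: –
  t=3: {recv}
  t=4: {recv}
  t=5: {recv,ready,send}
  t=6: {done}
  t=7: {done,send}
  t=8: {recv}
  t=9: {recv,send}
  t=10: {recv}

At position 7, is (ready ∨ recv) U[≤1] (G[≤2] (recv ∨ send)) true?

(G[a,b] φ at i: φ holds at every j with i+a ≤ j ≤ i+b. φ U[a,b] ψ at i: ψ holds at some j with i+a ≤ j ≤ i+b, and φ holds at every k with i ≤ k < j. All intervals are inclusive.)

Holds

Need some j in [7,8] with G[≤2] (recv ∨ send), and (ready ∨ recv) at every k in [7,j-1].
  j=7: G[≤2] (recv ∨ send) holds; no prefix to check → satisfied.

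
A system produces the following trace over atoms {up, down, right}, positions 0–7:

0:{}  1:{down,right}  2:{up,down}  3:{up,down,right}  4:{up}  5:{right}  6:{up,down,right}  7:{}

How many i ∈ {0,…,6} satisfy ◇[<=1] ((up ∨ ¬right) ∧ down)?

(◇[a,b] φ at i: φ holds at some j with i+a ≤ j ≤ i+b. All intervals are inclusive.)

5

Evaluate at each i in [0,6]:
  i=0: ✗ (none in [0,1])
  i=1: ✓ (witness j=2)
  i=2: ✓ (witness j=2)
  i=3: ✓ (witness j=3)
  i=4: ✗ (none in [4,5])
  i=5: ✓ (witness j=6)
  i=6: ✓ (witness j=6)
Positions where it holds: {1, 2, 3, 5, 6} → 5.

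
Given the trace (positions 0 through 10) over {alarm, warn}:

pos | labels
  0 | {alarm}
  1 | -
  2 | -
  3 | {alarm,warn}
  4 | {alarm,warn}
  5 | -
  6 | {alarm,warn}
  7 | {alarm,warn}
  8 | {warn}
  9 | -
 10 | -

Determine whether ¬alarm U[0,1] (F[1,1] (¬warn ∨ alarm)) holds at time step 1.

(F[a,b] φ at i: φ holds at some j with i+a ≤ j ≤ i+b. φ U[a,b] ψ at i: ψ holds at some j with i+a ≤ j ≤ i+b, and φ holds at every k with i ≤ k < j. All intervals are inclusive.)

Yes

Need some j in [1,2] with F[1,1] (¬warn ∨ alarm), and ¬alarm at every k in [1,j-1].
  j=1: F[1,1] (¬warn ∨ alarm) holds; no prefix to check → satisfied.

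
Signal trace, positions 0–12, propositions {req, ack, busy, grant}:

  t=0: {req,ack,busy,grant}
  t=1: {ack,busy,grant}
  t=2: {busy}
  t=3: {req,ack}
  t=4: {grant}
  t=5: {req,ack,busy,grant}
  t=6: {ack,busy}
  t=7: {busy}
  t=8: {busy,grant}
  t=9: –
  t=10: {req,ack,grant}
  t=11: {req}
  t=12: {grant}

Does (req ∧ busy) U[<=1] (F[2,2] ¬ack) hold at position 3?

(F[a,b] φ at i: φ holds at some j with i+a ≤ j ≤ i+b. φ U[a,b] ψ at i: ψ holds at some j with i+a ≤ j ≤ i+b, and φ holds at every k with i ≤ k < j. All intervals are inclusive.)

Need some j in [3,4] with F[2,2] ¬ack, and (req ∧ busy) at every k in [3,j-1].
  j=3: F[2,2] ¬ack — fails (none in [5,5]).
  j=4: F[2,2] ¬ack — fails (none in [6,6]).
No j in the window works → until fails.

False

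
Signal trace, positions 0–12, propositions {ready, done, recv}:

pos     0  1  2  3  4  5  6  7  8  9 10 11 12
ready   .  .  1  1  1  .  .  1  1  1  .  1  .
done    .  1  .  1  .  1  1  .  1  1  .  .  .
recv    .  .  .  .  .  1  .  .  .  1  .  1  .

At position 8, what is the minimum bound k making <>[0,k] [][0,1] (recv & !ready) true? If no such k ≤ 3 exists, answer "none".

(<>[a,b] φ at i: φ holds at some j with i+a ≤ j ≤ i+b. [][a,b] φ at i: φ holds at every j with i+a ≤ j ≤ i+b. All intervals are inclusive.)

none

Scan j = 8,9,… for [][0,1] (recv & !ready):
  j=8: fails
  j=9: fails
  j=10: fails
  j=11: fails
No j in [8,11] satisfies it → none.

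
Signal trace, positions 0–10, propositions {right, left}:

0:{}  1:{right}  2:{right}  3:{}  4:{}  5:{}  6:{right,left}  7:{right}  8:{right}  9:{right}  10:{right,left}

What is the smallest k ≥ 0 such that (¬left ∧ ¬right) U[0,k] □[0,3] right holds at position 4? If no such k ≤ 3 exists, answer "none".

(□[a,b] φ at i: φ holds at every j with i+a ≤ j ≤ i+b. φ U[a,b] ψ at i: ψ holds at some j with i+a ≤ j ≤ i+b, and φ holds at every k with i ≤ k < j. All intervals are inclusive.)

2

Need earliest j ≥ 4 with □[0,3] right, and (¬left ∧ ¬right) at every k in [4,j-1].
  j=4: rhs fails.
  j=5: rhs fails.
  j=6: rhs holds; lhs holds on [4,5]. k = 2.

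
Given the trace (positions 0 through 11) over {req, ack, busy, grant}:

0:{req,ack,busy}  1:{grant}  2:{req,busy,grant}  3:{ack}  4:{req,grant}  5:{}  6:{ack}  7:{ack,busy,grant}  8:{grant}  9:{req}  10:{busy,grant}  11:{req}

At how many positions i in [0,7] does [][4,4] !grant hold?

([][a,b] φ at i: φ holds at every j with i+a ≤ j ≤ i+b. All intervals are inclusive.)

4

Evaluate at each i in [0,7]:
  i=0: ✗ (fails at j=4)
  i=1: ✓ (all of [5,5])
  i=2: ✓ (all of [6,6])
  i=3: ✗ (fails at j=7)
  i=4: ✗ (fails at j=8)
  i=5: ✓ (all of [9,9])
  i=6: ✗ (fails at j=10)
  i=7: ✓ (all of [11,11])
Positions where it holds: {1, 2, 5, 7} → 4.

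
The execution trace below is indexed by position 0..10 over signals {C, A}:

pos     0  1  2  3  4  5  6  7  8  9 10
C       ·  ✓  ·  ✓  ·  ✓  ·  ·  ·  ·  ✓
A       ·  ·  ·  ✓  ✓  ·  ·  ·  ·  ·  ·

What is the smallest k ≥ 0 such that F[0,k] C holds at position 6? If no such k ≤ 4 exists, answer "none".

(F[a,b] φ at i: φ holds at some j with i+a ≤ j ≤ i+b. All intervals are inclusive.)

Scan j = 6,7,… for C:
  j=6: fails
  j=7: fails
  j=8: fails
  j=9: fails
  j=10: holds
First hit at j=10, so smallest k = 10-6 = 4.

4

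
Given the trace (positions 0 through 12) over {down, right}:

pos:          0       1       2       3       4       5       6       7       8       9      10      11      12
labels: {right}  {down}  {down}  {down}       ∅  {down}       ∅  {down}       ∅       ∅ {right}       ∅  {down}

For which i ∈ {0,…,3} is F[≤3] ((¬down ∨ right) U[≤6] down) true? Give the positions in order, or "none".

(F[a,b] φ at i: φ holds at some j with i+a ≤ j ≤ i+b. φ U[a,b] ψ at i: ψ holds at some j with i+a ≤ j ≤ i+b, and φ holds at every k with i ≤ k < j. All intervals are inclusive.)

Evaluate at each i in [0,3]:
  i=0: ✓ (witness j=0)
  i=1: ✓ (witness j=1)
  i=2: ✓ (witness j=2)
  i=3: ✓ (witness j=3)

0, 1, 2, 3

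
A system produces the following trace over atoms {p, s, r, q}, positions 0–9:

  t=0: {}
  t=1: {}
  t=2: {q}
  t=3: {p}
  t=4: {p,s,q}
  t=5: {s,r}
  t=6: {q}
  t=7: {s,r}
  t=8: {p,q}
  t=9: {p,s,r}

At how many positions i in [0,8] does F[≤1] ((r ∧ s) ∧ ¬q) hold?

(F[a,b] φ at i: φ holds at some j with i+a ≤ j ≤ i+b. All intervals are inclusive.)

Evaluate at each i in [0,8]:
  i=0: ✗ (none in [0,1])
  i=1: ✗ (none in [1,2])
  i=2: ✗ (none in [2,3])
  i=3: ✗ (none in [3,4])
  i=4: ✓ (witness j=5)
  i=5: ✓ (witness j=5)
  i=6: ✓ (witness j=7)
  i=7: ✓ (witness j=7)
  i=8: ✓ (witness j=9)
Positions where it holds: {4, 5, 6, 7, 8} → 5.

5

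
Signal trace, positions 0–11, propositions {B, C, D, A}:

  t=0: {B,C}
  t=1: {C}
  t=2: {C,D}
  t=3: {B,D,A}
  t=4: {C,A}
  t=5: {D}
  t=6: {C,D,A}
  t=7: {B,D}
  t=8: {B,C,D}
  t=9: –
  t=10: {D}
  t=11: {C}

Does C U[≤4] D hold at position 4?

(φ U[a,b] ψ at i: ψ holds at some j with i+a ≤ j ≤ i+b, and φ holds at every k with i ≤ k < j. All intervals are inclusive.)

Holds

Need some j in [4,8] with D, and C at every k in [4,j-1].
  j=4: D false.
  j=5: D holds; C holds at every k in [4,4] → satisfied.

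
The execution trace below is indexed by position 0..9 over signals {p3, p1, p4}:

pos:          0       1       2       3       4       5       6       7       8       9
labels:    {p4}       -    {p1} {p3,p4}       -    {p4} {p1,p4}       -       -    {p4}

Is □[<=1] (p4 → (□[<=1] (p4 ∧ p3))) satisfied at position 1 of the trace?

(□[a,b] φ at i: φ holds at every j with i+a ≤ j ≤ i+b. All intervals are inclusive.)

Check (p4 → (□[<=1] (p4 ∧ p3))) at every j in [1,2]:
  j=1: antecedent false → ✓
  j=2: antecedent false → ✓
All positions satisfy it → formula holds.

True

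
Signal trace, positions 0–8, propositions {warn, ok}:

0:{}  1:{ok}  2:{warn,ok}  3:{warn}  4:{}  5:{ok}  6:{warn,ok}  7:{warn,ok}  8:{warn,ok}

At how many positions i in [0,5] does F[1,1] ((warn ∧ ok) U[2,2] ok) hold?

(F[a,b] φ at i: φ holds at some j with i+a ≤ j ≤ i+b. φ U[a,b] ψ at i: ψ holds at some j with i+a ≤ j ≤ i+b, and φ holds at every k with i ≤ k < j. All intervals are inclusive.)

Evaluate at each i in [0,5]:
  i=0: ✗ (none in [1,1])
  i=1: ✗ (none in [2,2])
  i=2: ✗ (none in [3,3])
  i=3: ✗ (none in [4,4])
  i=4: ✗ (none in [5,5])
  i=5: ✓ (witness j=6)
Positions where it holds: {5} → 1.

1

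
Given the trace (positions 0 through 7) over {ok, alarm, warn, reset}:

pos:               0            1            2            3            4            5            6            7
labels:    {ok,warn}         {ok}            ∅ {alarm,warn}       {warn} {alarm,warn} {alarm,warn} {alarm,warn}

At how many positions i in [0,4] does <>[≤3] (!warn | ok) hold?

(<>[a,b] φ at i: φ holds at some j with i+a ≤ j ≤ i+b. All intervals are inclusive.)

3

Evaluate at each i in [0,4]:
  i=0: ✓ (witness j=0)
  i=1: ✓ (witness j=1)
  i=2: ✓ (witness j=2)
  i=3: ✗ (none in [3,6])
  i=4: ✗ (none in [4,7])
Positions where it holds: {0, 1, 2} → 3.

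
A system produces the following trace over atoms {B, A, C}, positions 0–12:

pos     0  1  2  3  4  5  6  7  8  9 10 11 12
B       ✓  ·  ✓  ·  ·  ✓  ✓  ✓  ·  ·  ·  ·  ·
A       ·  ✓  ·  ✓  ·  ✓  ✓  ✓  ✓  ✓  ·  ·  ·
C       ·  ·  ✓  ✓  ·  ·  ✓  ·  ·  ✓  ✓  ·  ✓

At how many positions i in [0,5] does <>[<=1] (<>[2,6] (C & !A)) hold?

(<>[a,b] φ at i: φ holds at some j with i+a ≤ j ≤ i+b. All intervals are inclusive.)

Evaluate at each i in [0,5]:
  i=0: ✓ (witness j=0)
  i=1: ✗ (none in [1,2])
  i=2: ✗ (none in [2,3])
  i=3: ✓ (witness j=4)
  i=4: ✓ (witness j=4)
  i=5: ✓ (witness j=5)
Positions where it holds: {0, 3, 4, 5} → 4.

4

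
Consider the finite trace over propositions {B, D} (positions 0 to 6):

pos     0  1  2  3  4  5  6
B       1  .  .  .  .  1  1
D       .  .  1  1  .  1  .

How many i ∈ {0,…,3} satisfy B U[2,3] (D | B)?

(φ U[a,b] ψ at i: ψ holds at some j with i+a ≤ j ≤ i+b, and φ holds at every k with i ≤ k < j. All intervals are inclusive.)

0

Evaluate at each i in [0,3]:
  i=0: ✗ (lhs fails at k=1 before rhs at j=2)
  i=1: ✗ (lhs fails at k=1 before rhs at j=3)
  i=2: ✗ (lhs fails at k=2 before rhs at j=5)
  i=3: ✗ (lhs fails at k=3 before rhs at j=5)
Positions where it holds: {} → 0.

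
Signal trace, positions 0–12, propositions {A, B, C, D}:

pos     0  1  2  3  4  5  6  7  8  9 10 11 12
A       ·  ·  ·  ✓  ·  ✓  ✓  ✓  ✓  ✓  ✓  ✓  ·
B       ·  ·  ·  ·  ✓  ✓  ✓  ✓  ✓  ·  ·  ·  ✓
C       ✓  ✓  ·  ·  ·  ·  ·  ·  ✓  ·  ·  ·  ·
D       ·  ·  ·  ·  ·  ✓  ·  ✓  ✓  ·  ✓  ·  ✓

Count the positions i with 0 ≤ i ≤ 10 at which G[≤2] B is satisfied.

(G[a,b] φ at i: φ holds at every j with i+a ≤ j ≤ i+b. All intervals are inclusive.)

Evaluate at each i in [0,10]:
  i=0: ✗ (fails at j=0)
  i=1: ✗ (fails at j=1)
  i=2: ✗ (fails at j=2)
  i=3: ✗ (fails at j=3)
  i=4: ✓ (all of [4,6])
  i=5: ✓ (all of [5,7])
  i=6: ✓ (all of [6,8])
  i=7: ✗ (fails at j=9)
  i=8: ✗ (fails at j=9)
  i=9: ✗ (fails at j=9)
  i=10: ✗ (fails at j=10)
Positions where it holds: {4, 5, 6} → 3.

3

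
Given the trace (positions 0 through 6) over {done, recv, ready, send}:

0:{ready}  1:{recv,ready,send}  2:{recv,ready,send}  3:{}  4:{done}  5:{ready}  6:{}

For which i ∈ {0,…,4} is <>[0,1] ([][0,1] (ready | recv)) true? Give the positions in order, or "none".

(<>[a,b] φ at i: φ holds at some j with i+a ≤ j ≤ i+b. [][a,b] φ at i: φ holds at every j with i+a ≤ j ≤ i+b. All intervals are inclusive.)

0, 1

Evaluate at each i in [0,4]:
  i=0: ✓ (witness j=0)
  i=1: ✓ (witness j=1)
  i=2: ✗ (none in [2,3])
  i=3: ✗ (none in [3,4])
  i=4: ✗ (none in [4,5])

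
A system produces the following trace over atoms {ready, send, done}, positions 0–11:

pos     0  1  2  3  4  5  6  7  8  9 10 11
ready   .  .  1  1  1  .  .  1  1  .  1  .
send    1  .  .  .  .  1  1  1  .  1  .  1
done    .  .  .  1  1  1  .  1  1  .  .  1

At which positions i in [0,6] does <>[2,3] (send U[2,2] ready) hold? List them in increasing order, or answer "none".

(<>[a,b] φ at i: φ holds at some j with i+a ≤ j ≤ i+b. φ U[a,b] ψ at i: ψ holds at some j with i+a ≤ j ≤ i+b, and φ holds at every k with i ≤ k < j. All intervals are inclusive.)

Evaluate at each i in [0,6]:
  i=0: ✗ (none in [2,3])
  i=1: ✗ (none in [3,4])
  i=2: ✓ (witness j=5)
  i=3: ✓ (witness j=5)
  i=4: ✓ (witness j=6)
  i=5: ✗ (none in [7,8])
  i=6: ✗ (none in [8,9])

2, 3, 4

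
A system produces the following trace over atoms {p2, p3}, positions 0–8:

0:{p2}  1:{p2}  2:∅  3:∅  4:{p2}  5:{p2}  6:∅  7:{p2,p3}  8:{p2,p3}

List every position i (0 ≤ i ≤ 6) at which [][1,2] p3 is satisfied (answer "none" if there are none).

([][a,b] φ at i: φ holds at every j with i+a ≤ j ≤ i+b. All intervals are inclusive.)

6

Evaluate at each i in [0,6]:
  i=0: ✗ (fails at j=1)
  i=1: ✗ (fails at j=2)
  i=2: ✗ (fails at j=3)
  i=3: ✗ (fails at j=4)
  i=4: ✗ (fails at j=5)
  i=5: ✗ (fails at j=6)
  i=6: ✓ (all of [7,8])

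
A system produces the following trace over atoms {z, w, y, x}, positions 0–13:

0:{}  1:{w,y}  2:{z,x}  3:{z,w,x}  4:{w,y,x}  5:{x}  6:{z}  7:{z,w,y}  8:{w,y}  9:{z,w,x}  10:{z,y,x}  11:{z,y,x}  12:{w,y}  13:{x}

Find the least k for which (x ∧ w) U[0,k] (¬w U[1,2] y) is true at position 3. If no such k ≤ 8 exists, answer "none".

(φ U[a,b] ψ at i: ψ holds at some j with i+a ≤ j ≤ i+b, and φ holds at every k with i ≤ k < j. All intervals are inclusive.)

Need earliest j ≥ 3 with (¬w U[1,2] y), and (x ∧ w) at every k in [3,j-1].
  j=3: rhs fails.
  j=4: rhs fails.
  j=5: rhs holds; lhs holds on [3,4]. k = 2.

2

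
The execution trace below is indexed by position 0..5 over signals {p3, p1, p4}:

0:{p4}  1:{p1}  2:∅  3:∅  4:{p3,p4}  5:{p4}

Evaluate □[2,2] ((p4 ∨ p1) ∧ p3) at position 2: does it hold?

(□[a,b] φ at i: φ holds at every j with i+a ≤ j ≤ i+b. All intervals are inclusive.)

Check ((p4 ∨ p1) ∧ p3) at every j in [4,4]:
  j=4: true
All positions satisfy it → formula holds.

Holds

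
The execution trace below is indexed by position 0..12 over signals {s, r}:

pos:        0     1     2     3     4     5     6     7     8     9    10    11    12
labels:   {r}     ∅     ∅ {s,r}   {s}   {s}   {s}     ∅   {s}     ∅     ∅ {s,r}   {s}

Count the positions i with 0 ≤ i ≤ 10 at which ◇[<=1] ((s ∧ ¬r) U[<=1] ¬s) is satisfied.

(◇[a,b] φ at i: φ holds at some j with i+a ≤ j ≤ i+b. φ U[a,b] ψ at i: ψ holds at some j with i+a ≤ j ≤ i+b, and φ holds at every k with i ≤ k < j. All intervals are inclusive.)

Evaluate at each i in [0,10]:
  i=0: ✓ (witness j=0)
  i=1: ✓ (witness j=1)
  i=2: ✓ (witness j=2)
  i=3: ✗ (none in [3,4])
  i=4: ✗ (none in [4,5])
  i=5: ✓ (witness j=6)
  i=6: ✓ (witness j=6)
  i=7: ✓ (witness j=7)
  i=8: ✓ (witness j=8)
  i=9: ✓ (witness j=9)
  i=10: ✓ (witness j=10)
Positions where it holds: {0, 1, 2, 5, 6, 7, 8, 9, 10} → 9.

9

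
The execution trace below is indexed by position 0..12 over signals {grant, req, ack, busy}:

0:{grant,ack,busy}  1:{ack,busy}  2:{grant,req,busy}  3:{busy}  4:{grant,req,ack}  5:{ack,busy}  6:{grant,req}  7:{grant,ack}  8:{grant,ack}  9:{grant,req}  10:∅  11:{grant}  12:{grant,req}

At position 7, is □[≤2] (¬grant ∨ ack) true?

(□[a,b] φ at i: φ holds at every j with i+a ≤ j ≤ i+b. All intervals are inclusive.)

No

Check (¬grant ∨ ack) at every j in [7,9]:
  j=7: true
  j=8: true
  j=9: false
Fails at j=9 → formula fails.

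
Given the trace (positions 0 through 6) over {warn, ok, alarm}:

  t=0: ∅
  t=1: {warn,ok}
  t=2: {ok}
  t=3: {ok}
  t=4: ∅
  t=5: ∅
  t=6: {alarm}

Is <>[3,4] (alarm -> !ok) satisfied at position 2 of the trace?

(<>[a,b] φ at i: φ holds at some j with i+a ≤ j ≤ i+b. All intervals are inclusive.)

Yes

Check (alarm -> !ok) at each j in [5,6]:
  j=5: true
  j=6: true
Found at j=5 → formula holds.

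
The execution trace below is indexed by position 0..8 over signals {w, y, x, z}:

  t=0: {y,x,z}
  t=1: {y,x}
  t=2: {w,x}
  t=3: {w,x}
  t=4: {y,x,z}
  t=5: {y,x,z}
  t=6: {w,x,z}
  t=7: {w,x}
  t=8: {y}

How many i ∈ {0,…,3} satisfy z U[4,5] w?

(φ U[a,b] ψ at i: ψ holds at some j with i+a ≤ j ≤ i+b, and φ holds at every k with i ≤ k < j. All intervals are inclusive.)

Evaluate at each i in [0,3]:
  i=0: ✗ (no rhs in [4,5])
  i=1: ✗ (lhs fails at k=1 before rhs at j=6)
  i=2: ✗ (lhs fails at k=2 before rhs at j=6)
  i=3: ✗ (lhs fails at k=3 before rhs at j=7)
Positions where it holds: {} → 0.

0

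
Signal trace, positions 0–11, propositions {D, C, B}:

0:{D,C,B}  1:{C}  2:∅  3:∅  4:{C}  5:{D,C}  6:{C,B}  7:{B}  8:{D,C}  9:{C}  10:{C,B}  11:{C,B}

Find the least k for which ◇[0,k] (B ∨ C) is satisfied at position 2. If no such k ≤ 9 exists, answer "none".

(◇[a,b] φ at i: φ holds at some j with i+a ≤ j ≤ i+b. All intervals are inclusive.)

Scan j = 2,3,… for (B ∨ C):
  j=2: fails
  j=3: fails
  j=4: holds
First hit at j=4, so smallest k = 4-2 = 2.

2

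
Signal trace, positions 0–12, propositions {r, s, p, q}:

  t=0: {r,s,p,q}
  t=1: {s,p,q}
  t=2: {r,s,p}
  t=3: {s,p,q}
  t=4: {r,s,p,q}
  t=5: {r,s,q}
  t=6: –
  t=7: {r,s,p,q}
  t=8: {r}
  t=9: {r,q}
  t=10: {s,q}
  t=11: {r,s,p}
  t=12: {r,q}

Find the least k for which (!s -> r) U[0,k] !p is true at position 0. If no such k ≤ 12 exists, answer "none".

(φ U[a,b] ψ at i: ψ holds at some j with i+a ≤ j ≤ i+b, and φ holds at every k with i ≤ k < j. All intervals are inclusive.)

5

Need earliest j ≥ 0 with !p, and (!s -> r) at every k in [0,j-1].
  j=0: rhs fails.
  j=1: rhs fails.
  j=2: rhs fails.
  j=3: rhs fails.
  j=4: rhs fails.
  j=5: rhs holds; lhs holds on [0,4]. k = 5.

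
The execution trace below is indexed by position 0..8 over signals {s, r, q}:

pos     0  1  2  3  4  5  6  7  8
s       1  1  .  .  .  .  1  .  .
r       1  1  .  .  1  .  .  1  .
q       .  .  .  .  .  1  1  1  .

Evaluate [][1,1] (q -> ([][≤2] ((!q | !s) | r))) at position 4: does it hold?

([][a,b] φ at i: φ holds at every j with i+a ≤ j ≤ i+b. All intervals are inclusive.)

Check (q -> ([][≤2] ((!q | !s) | r))) at every j in [5,5]:
  j=5: antecedent true; consequent fails at 6 → ✗
Fails at j=5 → formula fails.

No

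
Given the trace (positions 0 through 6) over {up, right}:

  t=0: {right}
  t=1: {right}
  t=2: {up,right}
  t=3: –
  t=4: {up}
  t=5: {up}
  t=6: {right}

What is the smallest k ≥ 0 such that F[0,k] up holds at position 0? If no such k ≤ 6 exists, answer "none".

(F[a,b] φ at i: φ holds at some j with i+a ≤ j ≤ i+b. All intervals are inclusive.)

2

Scan j = 0,1,… for up:
  j=0: fails
  j=1: fails
  j=2: holds
First hit at j=2, so smallest k = 2-0 = 2.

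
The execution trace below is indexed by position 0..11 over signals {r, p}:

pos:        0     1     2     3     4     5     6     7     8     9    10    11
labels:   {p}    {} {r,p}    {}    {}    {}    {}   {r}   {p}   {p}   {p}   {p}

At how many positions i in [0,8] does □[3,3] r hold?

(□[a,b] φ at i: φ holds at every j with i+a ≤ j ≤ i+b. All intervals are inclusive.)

1

Evaluate at each i in [0,8]:
  i=0: ✗ (fails at j=3)
  i=1: ✗ (fails at j=4)
  i=2: ✗ (fails at j=5)
  i=3: ✗ (fails at j=6)
  i=4: ✓ (all of [7,7])
  i=5: ✗ (fails at j=8)
  i=6: ✗ (fails at j=9)
  i=7: ✗ (fails at j=10)
  i=8: ✗ (fails at j=11)
Positions where it holds: {4} → 1.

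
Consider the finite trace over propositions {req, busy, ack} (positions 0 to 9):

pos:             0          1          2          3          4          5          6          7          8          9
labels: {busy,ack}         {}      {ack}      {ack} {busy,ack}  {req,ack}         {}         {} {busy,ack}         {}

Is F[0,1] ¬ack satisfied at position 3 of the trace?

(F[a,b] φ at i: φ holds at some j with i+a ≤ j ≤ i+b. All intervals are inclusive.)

Does not hold

Check ¬ack at each j in [3,4]:
  j=3: false
  j=4: false
No position in the window satisfies it → formula fails.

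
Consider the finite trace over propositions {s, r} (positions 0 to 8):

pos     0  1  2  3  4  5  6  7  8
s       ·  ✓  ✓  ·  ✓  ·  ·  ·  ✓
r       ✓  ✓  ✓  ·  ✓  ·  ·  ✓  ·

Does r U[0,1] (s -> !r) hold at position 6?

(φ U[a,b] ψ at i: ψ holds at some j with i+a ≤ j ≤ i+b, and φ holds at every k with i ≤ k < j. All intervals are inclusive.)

Yes

Need some j in [6,7] with (s -> !r), and r at every k in [6,j-1].
  j=6: (s -> !r) holds; no prefix to check → satisfied.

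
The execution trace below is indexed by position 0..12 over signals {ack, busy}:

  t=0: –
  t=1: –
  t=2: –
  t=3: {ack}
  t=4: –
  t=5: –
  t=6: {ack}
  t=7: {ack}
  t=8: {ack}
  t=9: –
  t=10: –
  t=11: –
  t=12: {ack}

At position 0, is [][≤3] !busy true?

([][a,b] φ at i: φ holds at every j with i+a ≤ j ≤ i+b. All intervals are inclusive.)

Yes

Check !busy at every j in [0,3]:
  j=0: true
  j=1: true
  j=2: true
  j=3: true
All positions satisfy it → formula holds.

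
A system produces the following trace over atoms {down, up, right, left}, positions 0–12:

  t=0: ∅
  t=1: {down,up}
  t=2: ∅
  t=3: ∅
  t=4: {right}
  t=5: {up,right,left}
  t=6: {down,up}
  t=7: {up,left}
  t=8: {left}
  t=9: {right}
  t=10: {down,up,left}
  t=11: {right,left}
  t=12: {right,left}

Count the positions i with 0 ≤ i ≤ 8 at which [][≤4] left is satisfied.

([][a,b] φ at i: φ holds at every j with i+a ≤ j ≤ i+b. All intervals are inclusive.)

0

Evaluate at each i in [0,8]:
  i=0: ✗ (fails at j=0)
  i=1: ✗ (fails at j=1)
  i=2: ✗ (fails at j=2)
  i=3: ✗ (fails at j=3)
  i=4: ✗ (fails at j=4)
  i=5: ✗ (fails at j=6)
  i=6: ✗ (fails at j=6)
  i=7: ✗ (fails at j=9)
  i=8: ✗ (fails at j=9)
Positions where it holds: {} → 0.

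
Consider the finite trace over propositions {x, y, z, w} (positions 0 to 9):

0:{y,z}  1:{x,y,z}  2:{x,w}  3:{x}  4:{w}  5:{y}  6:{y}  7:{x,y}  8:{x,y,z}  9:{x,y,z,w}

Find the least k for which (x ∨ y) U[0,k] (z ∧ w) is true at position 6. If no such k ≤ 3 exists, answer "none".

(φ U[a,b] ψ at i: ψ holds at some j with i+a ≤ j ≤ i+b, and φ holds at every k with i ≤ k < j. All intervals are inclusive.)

3

Need earliest j ≥ 6 with (z ∧ w), and (x ∨ y) at every k in [6,j-1].
  j=6: rhs fails.
  j=7: rhs fails.
  j=8: rhs fails.
  j=9: rhs holds; lhs holds on [6,8]. k = 3.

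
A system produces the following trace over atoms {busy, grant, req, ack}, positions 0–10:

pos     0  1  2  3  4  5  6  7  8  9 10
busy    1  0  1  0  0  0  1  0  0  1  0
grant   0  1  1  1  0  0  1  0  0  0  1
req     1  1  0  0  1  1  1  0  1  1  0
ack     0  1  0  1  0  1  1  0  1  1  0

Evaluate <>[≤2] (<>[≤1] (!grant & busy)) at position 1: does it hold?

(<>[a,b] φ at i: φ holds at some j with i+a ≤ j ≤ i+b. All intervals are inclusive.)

Check <>[≤1] (!grant & busy) at each j in [1,3]:
  j=1: fails (none in [1,2])
  j=2: fails (none in [2,3])
  j=3: fails (none in [3,4])
No position in the window satisfies it → formula fails.

No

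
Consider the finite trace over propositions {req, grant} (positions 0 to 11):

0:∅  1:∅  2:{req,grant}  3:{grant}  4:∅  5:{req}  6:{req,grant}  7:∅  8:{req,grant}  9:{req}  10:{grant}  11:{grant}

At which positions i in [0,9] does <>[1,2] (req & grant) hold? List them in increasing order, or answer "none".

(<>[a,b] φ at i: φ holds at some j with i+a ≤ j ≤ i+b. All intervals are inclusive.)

0, 1, 4, 5, 6, 7

Evaluate at each i in [0,9]:
  i=0: ✓ (witness j=2)
  i=1: ✓ (witness j=2)
  i=2: ✗ (none in [3,4])
  i=3: ✗ (none in [4,5])
  i=4: ✓ (witness j=6)
  i=5: ✓ (witness j=6)
  i=6: ✓ (witness j=8)
  i=7: ✓ (witness j=8)
  i=8: ✗ (none in [9,10])
  i=9: ✗ (none in [10,11])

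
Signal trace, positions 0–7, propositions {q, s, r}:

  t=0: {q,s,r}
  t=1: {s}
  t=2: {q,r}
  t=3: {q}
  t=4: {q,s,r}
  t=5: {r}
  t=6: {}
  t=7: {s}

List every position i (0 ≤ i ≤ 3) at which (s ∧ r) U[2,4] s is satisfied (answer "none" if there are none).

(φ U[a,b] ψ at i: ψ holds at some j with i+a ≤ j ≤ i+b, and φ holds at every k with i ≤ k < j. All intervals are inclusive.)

Evaluate at each i in [0,3]:
  i=0: ✗ (lhs fails at k=1 before rhs at j=4)
  i=1: ✗ (lhs fails at k=1 before rhs at j=4)
  i=2: ✗ (lhs fails at k=2 before rhs at j=4)
  i=3: ✗ (lhs fails at k=3 before rhs at j=7)

none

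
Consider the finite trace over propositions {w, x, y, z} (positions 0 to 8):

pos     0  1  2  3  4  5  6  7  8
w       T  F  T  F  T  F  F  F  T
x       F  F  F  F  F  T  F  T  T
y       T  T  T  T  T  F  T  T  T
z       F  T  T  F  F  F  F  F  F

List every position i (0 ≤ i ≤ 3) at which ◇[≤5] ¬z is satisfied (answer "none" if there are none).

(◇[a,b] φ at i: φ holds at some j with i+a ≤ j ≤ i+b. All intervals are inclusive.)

0, 1, 2, 3

Evaluate at each i in [0,3]:
  i=0: ✓ (witness j=0)
  i=1: ✓ (witness j=3)
  i=2: ✓ (witness j=3)
  i=3: ✓ (witness j=3)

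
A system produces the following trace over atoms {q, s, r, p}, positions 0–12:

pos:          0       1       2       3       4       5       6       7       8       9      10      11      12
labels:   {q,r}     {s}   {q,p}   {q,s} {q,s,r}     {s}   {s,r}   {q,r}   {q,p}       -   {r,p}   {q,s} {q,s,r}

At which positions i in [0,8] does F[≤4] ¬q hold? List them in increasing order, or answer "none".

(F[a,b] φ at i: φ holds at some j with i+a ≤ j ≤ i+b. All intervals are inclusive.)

0, 1, 2, 3, 4, 5, 6, 7, 8

Evaluate at each i in [0,8]:
  i=0: ✓ (witness j=1)
  i=1: ✓ (witness j=1)
  i=2: ✓ (witness j=5)
  i=3: ✓ (witness j=5)
  i=4: ✓ (witness j=5)
  i=5: ✓ (witness j=5)
  i=6: ✓ (witness j=6)
  i=7: ✓ (witness j=9)
  i=8: ✓ (witness j=9)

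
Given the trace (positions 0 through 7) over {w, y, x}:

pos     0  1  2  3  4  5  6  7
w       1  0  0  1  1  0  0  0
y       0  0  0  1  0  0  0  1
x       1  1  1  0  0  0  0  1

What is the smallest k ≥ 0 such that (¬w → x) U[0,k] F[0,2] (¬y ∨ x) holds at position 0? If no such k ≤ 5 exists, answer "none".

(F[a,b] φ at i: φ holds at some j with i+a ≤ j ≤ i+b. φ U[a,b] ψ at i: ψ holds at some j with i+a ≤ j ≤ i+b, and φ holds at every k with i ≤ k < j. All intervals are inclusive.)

Need earliest j ≥ 0 with F[0,2] (¬y ∨ x), and (¬w → x) at every k in [0,j-1].
  j=0: rhs holds (empty prefix). k = 0.

0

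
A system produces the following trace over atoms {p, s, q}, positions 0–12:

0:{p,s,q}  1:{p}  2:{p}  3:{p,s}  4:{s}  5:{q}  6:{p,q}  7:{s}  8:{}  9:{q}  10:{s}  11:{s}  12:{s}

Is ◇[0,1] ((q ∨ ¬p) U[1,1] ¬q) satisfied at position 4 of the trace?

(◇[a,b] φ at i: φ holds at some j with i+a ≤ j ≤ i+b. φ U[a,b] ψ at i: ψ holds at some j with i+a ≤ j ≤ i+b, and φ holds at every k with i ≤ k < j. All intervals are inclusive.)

Check ((q ∨ ¬p) U[1,1] ¬q) at each j in [4,5]:
  j=4: fails
  j=5: fails
No position in the window satisfies it → formula fails.

False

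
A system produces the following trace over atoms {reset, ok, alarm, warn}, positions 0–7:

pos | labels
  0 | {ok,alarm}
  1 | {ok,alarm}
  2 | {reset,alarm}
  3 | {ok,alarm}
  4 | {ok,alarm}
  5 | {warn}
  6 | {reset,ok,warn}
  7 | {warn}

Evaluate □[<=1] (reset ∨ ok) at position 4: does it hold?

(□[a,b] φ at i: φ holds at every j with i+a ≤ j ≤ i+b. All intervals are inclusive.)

Check (reset ∨ ok) at every j in [4,5]:
  j=4: true
  j=5: false
Fails at j=5 → formula fails.

Does not hold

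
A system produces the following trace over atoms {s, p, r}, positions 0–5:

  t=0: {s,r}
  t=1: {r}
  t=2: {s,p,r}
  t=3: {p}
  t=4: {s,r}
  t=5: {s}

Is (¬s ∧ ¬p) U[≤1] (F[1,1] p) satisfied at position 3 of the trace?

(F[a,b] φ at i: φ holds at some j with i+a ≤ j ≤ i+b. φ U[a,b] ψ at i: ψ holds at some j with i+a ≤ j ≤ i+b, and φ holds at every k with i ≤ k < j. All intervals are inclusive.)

False

Need some j in [3,4] with F[1,1] p, and (¬s ∧ ¬p) at every k in [3,j-1].
  j=3: F[1,1] p — fails (none in [4,4]).
  j=4: F[1,1] p — fails (none in [5,5]).
No j in the window works → until fails.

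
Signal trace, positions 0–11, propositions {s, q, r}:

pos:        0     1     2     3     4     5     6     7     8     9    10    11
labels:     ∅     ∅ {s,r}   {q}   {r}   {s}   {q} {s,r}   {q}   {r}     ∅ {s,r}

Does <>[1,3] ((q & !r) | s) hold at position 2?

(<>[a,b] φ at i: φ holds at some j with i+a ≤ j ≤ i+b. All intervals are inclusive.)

Check ((q & !r) | s) at each j in [3,5]:
  j=3: true
  j=4: false
  j=5: true
Found at j=3 → formula holds.

Holds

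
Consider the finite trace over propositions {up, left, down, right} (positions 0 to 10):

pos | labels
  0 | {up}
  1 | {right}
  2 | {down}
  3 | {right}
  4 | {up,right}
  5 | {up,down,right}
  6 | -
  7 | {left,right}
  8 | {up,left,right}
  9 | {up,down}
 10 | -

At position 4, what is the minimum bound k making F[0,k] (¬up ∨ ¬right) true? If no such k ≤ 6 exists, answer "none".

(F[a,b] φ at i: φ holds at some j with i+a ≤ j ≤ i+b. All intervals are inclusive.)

2

Scan j = 4,5,… for (¬up ∨ ¬right):
  j=4: fails
  j=5: fails
  j=6: holds
First hit at j=6, so smallest k = 6-4 = 2.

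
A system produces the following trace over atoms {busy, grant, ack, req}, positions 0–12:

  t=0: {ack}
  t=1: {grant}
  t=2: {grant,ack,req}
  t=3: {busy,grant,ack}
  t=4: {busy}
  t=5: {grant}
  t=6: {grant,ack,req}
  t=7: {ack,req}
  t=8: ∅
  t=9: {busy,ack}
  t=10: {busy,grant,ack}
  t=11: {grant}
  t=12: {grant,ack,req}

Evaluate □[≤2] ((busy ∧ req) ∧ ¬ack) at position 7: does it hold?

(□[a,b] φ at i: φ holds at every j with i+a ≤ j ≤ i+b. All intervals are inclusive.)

Check ((busy ∧ req) ∧ ¬ack) at every j in [7,9]:
  j=7: false
  j=8: false
  j=9: false
Fails at j=7 → formula fails.

Does not hold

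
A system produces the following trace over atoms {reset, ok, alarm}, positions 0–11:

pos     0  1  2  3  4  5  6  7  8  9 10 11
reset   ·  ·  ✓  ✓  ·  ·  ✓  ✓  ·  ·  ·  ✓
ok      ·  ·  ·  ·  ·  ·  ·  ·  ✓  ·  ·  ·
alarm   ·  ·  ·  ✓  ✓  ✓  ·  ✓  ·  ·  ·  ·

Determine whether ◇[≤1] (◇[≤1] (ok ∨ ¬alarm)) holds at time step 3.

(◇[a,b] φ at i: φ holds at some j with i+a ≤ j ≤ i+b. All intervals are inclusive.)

Check ◇[≤1] (ok ∨ ¬alarm) at each j in [3,4]:
  j=3: fails (none in [3,4])
  j=4: fails (none in [4,5])
No position in the window satisfies it → formula fails.

Does not hold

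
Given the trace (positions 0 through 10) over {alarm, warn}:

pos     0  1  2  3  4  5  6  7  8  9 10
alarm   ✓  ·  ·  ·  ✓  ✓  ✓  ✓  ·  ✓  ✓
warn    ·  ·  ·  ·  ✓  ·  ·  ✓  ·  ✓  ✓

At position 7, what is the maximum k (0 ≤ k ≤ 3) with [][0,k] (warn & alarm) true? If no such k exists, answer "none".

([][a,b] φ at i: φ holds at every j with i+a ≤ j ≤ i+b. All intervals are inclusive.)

0

(warn & alarm) must hold from j=7 onward; find where it first fails.
  j=7: holds
  j=8: fails
Holds on [7,7], so largest k = 0.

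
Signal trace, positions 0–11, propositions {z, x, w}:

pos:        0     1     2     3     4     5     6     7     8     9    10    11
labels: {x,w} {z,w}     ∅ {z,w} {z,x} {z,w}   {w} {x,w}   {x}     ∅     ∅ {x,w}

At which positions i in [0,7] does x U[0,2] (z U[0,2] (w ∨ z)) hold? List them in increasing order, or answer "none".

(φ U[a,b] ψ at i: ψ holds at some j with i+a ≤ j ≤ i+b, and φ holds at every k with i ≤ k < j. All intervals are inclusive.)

0, 1, 3, 4, 5, 6, 7

Evaluate at each i in [0,7]:
  i=0: ✓ (rhs at j=0)
  i=1: ✓ (rhs at j=1)
  i=2: ✗ (lhs fails at k=2 before rhs at j=3)
  i=3: ✓ (rhs at j=3)
  i=4: ✓ (rhs at j=4)
  i=5: ✓ (rhs at j=5)
  i=6: ✓ (rhs at j=6)
  i=7: ✓ (rhs at j=7)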